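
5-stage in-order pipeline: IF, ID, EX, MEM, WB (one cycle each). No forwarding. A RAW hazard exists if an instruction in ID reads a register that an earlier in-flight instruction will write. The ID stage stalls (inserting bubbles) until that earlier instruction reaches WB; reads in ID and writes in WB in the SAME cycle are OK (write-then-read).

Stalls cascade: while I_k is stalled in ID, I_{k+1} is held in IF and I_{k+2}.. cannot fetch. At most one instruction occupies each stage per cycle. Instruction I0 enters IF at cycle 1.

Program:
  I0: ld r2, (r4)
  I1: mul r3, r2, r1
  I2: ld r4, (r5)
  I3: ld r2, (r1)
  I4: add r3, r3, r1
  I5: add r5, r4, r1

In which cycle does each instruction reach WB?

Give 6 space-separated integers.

I0 ld r2 <- r4: IF@1 ID@2 stall=0 (-) EX@3 MEM@4 WB@5
I1 mul r3 <- r2,r1: IF@2 ID@3 stall=2 (RAW on I0.r2 (WB@5)) EX@6 MEM@7 WB@8
I2 ld r4 <- r5: IF@3 ID@6 stall=0 (-) EX@7 MEM@8 WB@9
I3 ld r2 <- r1: IF@6 ID@7 stall=0 (-) EX@8 MEM@9 WB@10
I4 add r3 <- r3,r1: IF@7 ID@8 stall=0 (-) EX@9 MEM@10 WB@11
I5 add r5 <- r4,r1: IF@8 ID@9 stall=0 (-) EX@10 MEM@11 WB@12

Answer: 5 8 9 10 11 12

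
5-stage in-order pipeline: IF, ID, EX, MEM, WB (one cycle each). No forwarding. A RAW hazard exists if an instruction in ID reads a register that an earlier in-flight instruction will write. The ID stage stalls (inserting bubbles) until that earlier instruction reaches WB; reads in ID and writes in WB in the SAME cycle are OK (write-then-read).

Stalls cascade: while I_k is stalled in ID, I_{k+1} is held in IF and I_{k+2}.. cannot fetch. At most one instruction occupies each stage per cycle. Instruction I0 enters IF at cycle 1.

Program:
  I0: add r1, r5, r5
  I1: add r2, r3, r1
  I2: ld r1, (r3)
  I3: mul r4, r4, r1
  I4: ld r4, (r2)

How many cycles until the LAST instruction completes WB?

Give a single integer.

Answer: 13

Derivation:
I0 add r1 <- r5,r5: IF@1 ID@2 stall=0 (-) EX@3 MEM@4 WB@5
I1 add r2 <- r3,r1: IF@2 ID@3 stall=2 (RAW on I0.r1 (WB@5)) EX@6 MEM@7 WB@8
I2 ld r1 <- r3: IF@3 ID@6 stall=0 (-) EX@7 MEM@8 WB@9
I3 mul r4 <- r4,r1: IF@6 ID@7 stall=2 (RAW on I2.r1 (WB@9)) EX@10 MEM@11 WB@12
I4 ld r4 <- r2: IF@7 ID@10 stall=0 (-) EX@11 MEM@12 WB@13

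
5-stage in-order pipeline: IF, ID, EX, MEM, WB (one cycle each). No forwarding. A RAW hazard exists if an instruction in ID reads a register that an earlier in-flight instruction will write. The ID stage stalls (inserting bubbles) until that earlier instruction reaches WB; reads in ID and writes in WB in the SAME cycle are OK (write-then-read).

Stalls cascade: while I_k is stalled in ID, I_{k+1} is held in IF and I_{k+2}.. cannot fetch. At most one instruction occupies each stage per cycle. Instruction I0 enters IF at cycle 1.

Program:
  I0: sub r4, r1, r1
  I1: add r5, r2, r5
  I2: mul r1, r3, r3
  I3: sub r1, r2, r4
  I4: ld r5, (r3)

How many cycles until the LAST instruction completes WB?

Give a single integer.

I0 sub r4 <- r1,r1: IF@1 ID@2 stall=0 (-) EX@3 MEM@4 WB@5
I1 add r5 <- r2,r5: IF@2 ID@3 stall=0 (-) EX@4 MEM@5 WB@6
I2 mul r1 <- r3,r3: IF@3 ID@4 stall=0 (-) EX@5 MEM@6 WB@7
I3 sub r1 <- r2,r4: IF@4 ID@5 stall=0 (-) EX@6 MEM@7 WB@8
I4 ld r5 <- r3: IF@5 ID@6 stall=0 (-) EX@7 MEM@8 WB@9

Answer: 9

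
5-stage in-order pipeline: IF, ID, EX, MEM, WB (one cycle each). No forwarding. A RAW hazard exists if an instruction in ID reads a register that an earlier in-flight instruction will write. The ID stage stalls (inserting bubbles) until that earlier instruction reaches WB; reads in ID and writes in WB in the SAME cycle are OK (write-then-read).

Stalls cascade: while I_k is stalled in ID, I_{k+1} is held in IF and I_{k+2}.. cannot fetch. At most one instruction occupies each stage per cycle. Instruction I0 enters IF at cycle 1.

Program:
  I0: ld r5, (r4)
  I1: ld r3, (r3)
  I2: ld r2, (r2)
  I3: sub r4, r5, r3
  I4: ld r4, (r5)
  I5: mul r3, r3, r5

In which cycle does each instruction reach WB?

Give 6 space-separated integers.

I0 ld r5 <- r4: IF@1 ID@2 stall=0 (-) EX@3 MEM@4 WB@5
I1 ld r3 <- r3: IF@2 ID@3 stall=0 (-) EX@4 MEM@5 WB@6
I2 ld r2 <- r2: IF@3 ID@4 stall=0 (-) EX@5 MEM@6 WB@7
I3 sub r4 <- r5,r3: IF@4 ID@5 stall=1 (RAW on I1.r3 (WB@6)) EX@7 MEM@8 WB@9
I4 ld r4 <- r5: IF@5 ID@7 stall=0 (-) EX@8 MEM@9 WB@10
I5 mul r3 <- r3,r5: IF@7 ID@8 stall=0 (-) EX@9 MEM@10 WB@11

Answer: 5 6 7 9 10 11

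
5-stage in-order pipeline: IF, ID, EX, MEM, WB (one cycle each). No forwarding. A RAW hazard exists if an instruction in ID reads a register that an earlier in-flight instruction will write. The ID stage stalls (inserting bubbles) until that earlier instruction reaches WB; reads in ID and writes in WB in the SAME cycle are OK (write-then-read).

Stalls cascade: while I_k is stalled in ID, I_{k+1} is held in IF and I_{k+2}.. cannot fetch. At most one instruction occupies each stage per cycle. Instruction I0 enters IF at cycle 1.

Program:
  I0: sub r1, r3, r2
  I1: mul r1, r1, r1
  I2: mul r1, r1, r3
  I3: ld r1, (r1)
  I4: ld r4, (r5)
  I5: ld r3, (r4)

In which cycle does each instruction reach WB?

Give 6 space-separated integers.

Answer: 5 8 11 14 15 18

Derivation:
I0 sub r1 <- r3,r2: IF@1 ID@2 stall=0 (-) EX@3 MEM@4 WB@5
I1 mul r1 <- r1,r1: IF@2 ID@3 stall=2 (RAW on I0.r1 (WB@5)) EX@6 MEM@7 WB@8
I2 mul r1 <- r1,r3: IF@3 ID@6 stall=2 (RAW on I1.r1 (WB@8)) EX@9 MEM@10 WB@11
I3 ld r1 <- r1: IF@6 ID@9 stall=2 (RAW on I2.r1 (WB@11)) EX@12 MEM@13 WB@14
I4 ld r4 <- r5: IF@9 ID@12 stall=0 (-) EX@13 MEM@14 WB@15
I5 ld r3 <- r4: IF@12 ID@13 stall=2 (RAW on I4.r4 (WB@15)) EX@16 MEM@17 WB@18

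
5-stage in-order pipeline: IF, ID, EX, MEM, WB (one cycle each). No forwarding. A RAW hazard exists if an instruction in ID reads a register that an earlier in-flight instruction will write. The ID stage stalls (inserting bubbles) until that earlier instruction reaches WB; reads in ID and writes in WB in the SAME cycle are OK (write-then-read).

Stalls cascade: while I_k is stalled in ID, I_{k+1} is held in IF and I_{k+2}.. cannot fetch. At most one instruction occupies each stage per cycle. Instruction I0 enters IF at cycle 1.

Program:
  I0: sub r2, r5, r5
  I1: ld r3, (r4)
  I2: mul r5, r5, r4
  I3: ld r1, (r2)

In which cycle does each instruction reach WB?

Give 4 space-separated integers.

I0 sub r2 <- r5,r5: IF@1 ID@2 stall=0 (-) EX@3 MEM@4 WB@5
I1 ld r3 <- r4: IF@2 ID@3 stall=0 (-) EX@4 MEM@5 WB@6
I2 mul r5 <- r5,r4: IF@3 ID@4 stall=0 (-) EX@5 MEM@6 WB@7
I3 ld r1 <- r2: IF@4 ID@5 stall=0 (-) EX@6 MEM@7 WB@8

Answer: 5 6 7 8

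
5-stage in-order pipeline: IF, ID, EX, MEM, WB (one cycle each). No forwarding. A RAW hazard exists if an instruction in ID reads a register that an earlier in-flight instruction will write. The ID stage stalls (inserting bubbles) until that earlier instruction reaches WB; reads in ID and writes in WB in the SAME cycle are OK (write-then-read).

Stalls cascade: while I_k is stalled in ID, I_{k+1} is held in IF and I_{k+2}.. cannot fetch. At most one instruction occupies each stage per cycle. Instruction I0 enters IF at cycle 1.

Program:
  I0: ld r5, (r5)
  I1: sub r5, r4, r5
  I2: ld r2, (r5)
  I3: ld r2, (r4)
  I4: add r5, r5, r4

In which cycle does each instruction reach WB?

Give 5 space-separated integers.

Answer: 5 8 11 12 13

Derivation:
I0 ld r5 <- r5: IF@1 ID@2 stall=0 (-) EX@3 MEM@4 WB@5
I1 sub r5 <- r4,r5: IF@2 ID@3 stall=2 (RAW on I0.r5 (WB@5)) EX@6 MEM@7 WB@8
I2 ld r2 <- r5: IF@3 ID@6 stall=2 (RAW on I1.r5 (WB@8)) EX@9 MEM@10 WB@11
I3 ld r2 <- r4: IF@6 ID@9 stall=0 (-) EX@10 MEM@11 WB@12
I4 add r5 <- r5,r4: IF@9 ID@10 stall=0 (-) EX@11 MEM@12 WB@13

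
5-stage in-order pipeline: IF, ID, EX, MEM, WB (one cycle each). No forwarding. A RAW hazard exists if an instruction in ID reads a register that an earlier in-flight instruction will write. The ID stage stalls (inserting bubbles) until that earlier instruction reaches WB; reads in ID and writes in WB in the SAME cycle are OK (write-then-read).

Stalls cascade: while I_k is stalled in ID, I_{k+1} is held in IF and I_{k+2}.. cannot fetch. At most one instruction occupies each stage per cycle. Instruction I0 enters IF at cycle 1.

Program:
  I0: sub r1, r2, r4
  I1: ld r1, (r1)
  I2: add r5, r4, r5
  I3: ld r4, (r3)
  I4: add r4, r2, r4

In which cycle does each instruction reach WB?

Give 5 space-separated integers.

Answer: 5 8 9 10 13

Derivation:
I0 sub r1 <- r2,r4: IF@1 ID@2 stall=0 (-) EX@3 MEM@4 WB@5
I1 ld r1 <- r1: IF@2 ID@3 stall=2 (RAW on I0.r1 (WB@5)) EX@6 MEM@7 WB@8
I2 add r5 <- r4,r5: IF@3 ID@6 stall=0 (-) EX@7 MEM@8 WB@9
I3 ld r4 <- r3: IF@6 ID@7 stall=0 (-) EX@8 MEM@9 WB@10
I4 add r4 <- r2,r4: IF@7 ID@8 stall=2 (RAW on I3.r4 (WB@10)) EX@11 MEM@12 WB@13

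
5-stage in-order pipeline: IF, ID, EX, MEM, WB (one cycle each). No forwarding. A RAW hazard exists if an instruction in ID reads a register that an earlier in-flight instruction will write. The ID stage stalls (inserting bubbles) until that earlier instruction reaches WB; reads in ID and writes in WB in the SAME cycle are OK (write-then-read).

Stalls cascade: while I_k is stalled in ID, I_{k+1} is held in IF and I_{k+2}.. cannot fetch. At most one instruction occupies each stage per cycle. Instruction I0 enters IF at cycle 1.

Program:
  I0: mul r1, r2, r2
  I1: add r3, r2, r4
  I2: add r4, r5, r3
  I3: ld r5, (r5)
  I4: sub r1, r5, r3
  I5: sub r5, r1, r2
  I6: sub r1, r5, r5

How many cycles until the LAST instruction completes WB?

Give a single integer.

Answer: 19

Derivation:
I0 mul r1 <- r2,r2: IF@1 ID@2 stall=0 (-) EX@3 MEM@4 WB@5
I1 add r3 <- r2,r4: IF@2 ID@3 stall=0 (-) EX@4 MEM@5 WB@6
I2 add r4 <- r5,r3: IF@3 ID@4 stall=2 (RAW on I1.r3 (WB@6)) EX@7 MEM@8 WB@9
I3 ld r5 <- r5: IF@4 ID@7 stall=0 (-) EX@8 MEM@9 WB@10
I4 sub r1 <- r5,r3: IF@7 ID@8 stall=2 (RAW on I3.r5 (WB@10)) EX@11 MEM@12 WB@13
I5 sub r5 <- r1,r2: IF@8 ID@11 stall=2 (RAW on I4.r1 (WB@13)) EX@14 MEM@15 WB@16
I6 sub r1 <- r5,r5: IF@11 ID@14 stall=2 (RAW on I5.r5 (WB@16)) EX@17 MEM@18 WB@19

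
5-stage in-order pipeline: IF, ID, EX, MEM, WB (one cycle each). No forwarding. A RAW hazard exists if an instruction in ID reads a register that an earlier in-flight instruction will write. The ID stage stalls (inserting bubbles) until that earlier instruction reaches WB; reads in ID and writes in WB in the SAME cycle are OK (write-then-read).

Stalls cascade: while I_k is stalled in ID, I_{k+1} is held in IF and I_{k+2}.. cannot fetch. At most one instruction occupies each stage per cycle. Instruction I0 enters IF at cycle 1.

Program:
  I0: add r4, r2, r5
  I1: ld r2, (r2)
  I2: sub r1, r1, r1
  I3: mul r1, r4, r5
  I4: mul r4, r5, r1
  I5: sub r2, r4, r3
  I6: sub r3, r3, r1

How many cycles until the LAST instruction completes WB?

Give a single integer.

I0 add r4 <- r2,r5: IF@1 ID@2 stall=0 (-) EX@3 MEM@4 WB@5
I1 ld r2 <- r2: IF@2 ID@3 stall=0 (-) EX@4 MEM@5 WB@6
I2 sub r1 <- r1,r1: IF@3 ID@4 stall=0 (-) EX@5 MEM@6 WB@7
I3 mul r1 <- r4,r5: IF@4 ID@5 stall=0 (-) EX@6 MEM@7 WB@8
I4 mul r4 <- r5,r1: IF@5 ID@6 stall=2 (RAW on I3.r1 (WB@8)) EX@9 MEM@10 WB@11
I5 sub r2 <- r4,r3: IF@6 ID@9 stall=2 (RAW on I4.r4 (WB@11)) EX@12 MEM@13 WB@14
I6 sub r3 <- r3,r1: IF@9 ID@12 stall=0 (-) EX@13 MEM@14 WB@15

Answer: 15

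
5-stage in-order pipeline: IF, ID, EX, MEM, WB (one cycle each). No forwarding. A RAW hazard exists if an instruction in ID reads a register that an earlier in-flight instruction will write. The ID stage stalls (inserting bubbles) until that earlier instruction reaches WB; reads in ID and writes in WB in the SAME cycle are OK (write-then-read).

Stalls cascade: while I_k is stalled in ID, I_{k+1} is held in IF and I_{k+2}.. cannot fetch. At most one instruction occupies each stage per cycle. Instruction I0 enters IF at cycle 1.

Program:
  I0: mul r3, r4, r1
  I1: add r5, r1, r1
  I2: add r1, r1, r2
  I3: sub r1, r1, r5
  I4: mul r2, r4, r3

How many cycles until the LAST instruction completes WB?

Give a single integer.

I0 mul r3 <- r4,r1: IF@1 ID@2 stall=0 (-) EX@3 MEM@4 WB@5
I1 add r5 <- r1,r1: IF@2 ID@3 stall=0 (-) EX@4 MEM@5 WB@6
I2 add r1 <- r1,r2: IF@3 ID@4 stall=0 (-) EX@5 MEM@6 WB@7
I3 sub r1 <- r1,r5: IF@4 ID@5 stall=2 (RAW on I2.r1 (WB@7)) EX@8 MEM@9 WB@10
I4 mul r2 <- r4,r3: IF@5 ID@8 stall=0 (-) EX@9 MEM@10 WB@11

Answer: 11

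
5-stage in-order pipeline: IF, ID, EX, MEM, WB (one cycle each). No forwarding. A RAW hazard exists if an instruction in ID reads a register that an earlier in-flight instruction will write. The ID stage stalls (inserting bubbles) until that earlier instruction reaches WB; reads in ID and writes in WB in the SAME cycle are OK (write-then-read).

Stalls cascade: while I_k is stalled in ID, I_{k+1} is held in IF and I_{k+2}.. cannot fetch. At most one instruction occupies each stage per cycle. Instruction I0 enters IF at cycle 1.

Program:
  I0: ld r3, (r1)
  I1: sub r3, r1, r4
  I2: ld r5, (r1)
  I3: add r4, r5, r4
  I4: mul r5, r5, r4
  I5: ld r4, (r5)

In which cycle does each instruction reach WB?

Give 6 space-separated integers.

Answer: 5 6 7 10 13 16

Derivation:
I0 ld r3 <- r1: IF@1 ID@2 stall=0 (-) EX@3 MEM@4 WB@5
I1 sub r3 <- r1,r4: IF@2 ID@3 stall=0 (-) EX@4 MEM@5 WB@6
I2 ld r5 <- r1: IF@3 ID@4 stall=0 (-) EX@5 MEM@6 WB@7
I3 add r4 <- r5,r4: IF@4 ID@5 stall=2 (RAW on I2.r5 (WB@7)) EX@8 MEM@9 WB@10
I4 mul r5 <- r5,r4: IF@5 ID@8 stall=2 (RAW on I3.r4 (WB@10)) EX@11 MEM@12 WB@13
I5 ld r4 <- r5: IF@8 ID@11 stall=2 (RAW on I4.r5 (WB@13)) EX@14 MEM@15 WB@16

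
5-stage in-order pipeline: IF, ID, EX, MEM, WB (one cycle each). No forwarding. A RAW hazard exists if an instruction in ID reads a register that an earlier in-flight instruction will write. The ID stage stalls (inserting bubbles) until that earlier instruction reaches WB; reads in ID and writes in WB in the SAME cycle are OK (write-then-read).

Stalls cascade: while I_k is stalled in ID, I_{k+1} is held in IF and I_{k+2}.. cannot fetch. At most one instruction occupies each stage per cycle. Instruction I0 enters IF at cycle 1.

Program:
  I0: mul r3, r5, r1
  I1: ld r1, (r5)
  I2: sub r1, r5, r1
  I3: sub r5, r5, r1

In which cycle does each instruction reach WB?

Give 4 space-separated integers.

Answer: 5 6 9 12

Derivation:
I0 mul r3 <- r5,r1: IF@1 ID@2 stall=0 (-) EX@3 MEM@4 WB@5
I1 ld r1 <- r5: IF@2 ID@3 stall=0 (-) EX@4 MEM@5 WB@6
I2 sub r1 <- r5,r1: IF@3 ID@4 stall=2 (RAW on I1.r1 (WB@6)) EX@7 MEM@8 WB@9
I3 sub r5 <- r5,r1: IF@4 ID@7 stall=2 (RAW on I2.r1 (WB@9)) EX@10 MEM@11 WB@12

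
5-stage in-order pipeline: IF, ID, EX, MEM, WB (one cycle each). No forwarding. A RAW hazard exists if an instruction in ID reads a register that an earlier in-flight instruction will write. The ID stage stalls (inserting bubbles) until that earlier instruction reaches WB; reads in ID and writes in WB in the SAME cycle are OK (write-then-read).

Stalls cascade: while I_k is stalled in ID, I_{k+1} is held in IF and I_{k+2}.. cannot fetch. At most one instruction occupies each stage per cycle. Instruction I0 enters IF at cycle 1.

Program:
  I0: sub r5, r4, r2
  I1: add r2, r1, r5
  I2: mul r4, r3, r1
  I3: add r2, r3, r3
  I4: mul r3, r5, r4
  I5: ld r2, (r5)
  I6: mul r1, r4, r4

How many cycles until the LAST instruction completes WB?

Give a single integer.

Answer: 14

Derivation:
I0 sub r5 <- r4,r2: IF@1 ID@2 stall=0 (-) EX@3 MEM@4 WB@5
I1 add r2 <- r1,r5: IF@2 ID@3 stall=2 (RAW on I0.r5 (WB@5)) EX@6 MEM@7 WB@8
I2 mul r4 <- r3,r1: IF@3 ID@6 stall=0 (-) EX@7 MEM@8 WB@9
I3 add r2 <- r3,r3: IF@6 ID@7 stall=0 (-) EX@8 MEM@9 WB@10
I4 mul r3 <- r5,r4: IF@7 ID@8 stall=1 (RAW on I2.r4 (WB@9)) EX@10 MEM@11 WB@12
I5 ld r2 <- r5: IF@8 ID@10 stall=0 (-) EX@11 MEM@12 WB@13
I6 mul r1 <- r4,r4: IF@10 ID@11 stall=0 (-) EX@12 MEM@13 WB@14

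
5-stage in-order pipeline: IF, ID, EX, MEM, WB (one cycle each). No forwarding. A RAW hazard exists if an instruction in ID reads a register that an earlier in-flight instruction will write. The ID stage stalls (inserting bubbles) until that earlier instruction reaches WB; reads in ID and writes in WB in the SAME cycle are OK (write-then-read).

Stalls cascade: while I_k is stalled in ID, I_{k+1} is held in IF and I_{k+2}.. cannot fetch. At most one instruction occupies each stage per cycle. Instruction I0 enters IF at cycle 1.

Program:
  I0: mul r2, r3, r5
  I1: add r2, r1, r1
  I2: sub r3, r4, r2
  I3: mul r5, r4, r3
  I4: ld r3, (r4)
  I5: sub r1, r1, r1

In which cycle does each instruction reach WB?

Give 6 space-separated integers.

Answer: 5 6 9 12 13 14

Derivation:
I0 mul r2 <- r3,r5: IF@1 ID@2 stall=0 (-) EX@3 MEM@4 WB@5
I1 add r2 <- r1,r1: IF@2 ID@3 stall=0 (-) EX@4 MEM@5 WB@6
I2 sub r3 <- r4,r2: IF@3 ID@4 stall=2 (RAW on I1.r2 (WB@6)) EX@7 MEM@8 WB@9
I3 mul r5 <- r4,r3: IF@4 ID@7 stall=2 (RAW on I2.r3 (WB@9)) EX@10 MEM@11 WB@12
I4 ld r3 <- r4: IF@7 ID@10 stall=0 (-) EX@11 MEM@12 WB@13
I5 sub r1 <- r1,r1: IF@10 ID@11 stall=0 (-) EX@12 MEM@13 WB@14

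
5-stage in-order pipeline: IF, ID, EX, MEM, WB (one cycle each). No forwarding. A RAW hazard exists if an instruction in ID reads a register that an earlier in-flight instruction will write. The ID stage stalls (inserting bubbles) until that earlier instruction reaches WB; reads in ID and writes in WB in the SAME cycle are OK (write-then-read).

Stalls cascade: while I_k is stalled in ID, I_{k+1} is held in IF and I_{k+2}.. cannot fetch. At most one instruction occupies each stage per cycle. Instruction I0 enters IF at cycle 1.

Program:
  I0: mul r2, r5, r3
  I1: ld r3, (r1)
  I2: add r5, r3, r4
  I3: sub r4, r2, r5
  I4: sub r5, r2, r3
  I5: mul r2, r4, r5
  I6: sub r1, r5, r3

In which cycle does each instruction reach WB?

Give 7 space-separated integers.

Answer: 5 6 9 12 13 16 17

Derivation:
I0 mul r2 <- r5,r3: IF@1 ID@2 stall=0 (-) EX@3 MEM@4 WB@5
I1 ld r3 <- r1: IF@2 ID@3 stall=0 (-) EX@4 MEM@5 WB@6
I2 add r5 <- r3,r4: IF@3 ID@4 stall=2 (RAW on I1.r3 (WB@6)) EX@7 MEM@8 WB@9
I3 sub r4 <- r2,r5: IF@4 ID@7 stall=2 (RAW on I2.r5 (WB@9)) EX@10 MEM@11 WB@12
I4 sub r5 <- r2,r3: IF@7 ID@10 stall=0 (-) EX@11 MEM@12 WB@13
I5 mul r2 <- r4,r5: IF@10 ID@11 stall=2 (RAW on I4.r5 (WB@13)) EX@14 MEM@15 WB@16
I6 sub r1 <- r5,r3: IF@11 ID@14 stall=0 (-) EX@15 MEM@16 WB@17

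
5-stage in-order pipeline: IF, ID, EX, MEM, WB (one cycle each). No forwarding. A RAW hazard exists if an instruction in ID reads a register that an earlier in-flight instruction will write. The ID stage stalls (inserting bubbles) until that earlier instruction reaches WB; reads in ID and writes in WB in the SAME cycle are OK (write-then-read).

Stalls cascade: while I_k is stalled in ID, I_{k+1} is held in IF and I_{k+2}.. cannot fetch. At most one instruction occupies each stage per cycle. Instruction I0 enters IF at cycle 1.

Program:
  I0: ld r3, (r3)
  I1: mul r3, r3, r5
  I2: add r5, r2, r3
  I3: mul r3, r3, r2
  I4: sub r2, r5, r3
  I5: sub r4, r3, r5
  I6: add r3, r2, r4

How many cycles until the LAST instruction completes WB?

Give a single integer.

I0 ld r3 <- r3: IF@1 ID@2 stall=0 (-) EX@3 MEM@4 WB@5
I1 mul r3 <- r3,r5: IF@2 ID@3 stall=2 (RAW on I0.r3 (WB@5)) EX@6 MEM@7 WB@8
I2 add r5 <- r2,r3: IF@3 ID@6 stall=2 (RAW on I1.r3 (WB@8)) EX@9 MEM@10 WB@11
I3 mul r3 <- r3,r2: IF@6 ID@9 stall=0 (-) EX@10 MEM@11 WB@12
I4 sub r2 <- r5,r3: IF@9 ID@10 stall=2 (RAW on I3.r3 (WB@12)) EX@13 MEM@14 WB@15
I5 sub r4 <- r3,r5: IF@10 ID@13 stall=0 (-) EX@14 MEM@15 WB@16
I6 add r3 <- r2,r4: IF@13 ID@14 stall=2 (RAW on I5.r4 (WB@16)) EX@17 MEM@18 WB@19

Answer: 19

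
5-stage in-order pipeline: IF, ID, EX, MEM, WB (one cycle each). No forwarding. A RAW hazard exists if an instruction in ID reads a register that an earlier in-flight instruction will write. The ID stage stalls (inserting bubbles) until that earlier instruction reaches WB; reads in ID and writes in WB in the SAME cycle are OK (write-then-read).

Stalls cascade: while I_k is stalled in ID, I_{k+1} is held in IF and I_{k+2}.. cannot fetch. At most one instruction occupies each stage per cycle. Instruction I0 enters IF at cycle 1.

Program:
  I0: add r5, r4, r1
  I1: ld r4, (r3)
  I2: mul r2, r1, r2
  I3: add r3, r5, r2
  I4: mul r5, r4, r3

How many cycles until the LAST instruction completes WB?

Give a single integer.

I0 add r5 <- r4,r1: IF@1 ID@2 stall=0 (-) EX@3 MEM@4 WB@5
I1 ld r4 <- r3: IF@2 ID@3 stall=0 (-) EX@4 MEM@5 WB@6
I2 mul r2 <- r1,r2: IF@3 ID@4 stall=0 (-) EX@5 MEM@6 WB@7
I3 add r3 <- r5,r2: IF@4 ID@5 stall=2 (RAW on I2.r2 (WB@7)) EX@8 MEM@9 WB@10
I4 mul r5 <- r4,r3: IF@5 ID@8 stall=2 (RAW on I3.r3 (WB@10)) EX@11 MEM@12 WB@13

Answer: 13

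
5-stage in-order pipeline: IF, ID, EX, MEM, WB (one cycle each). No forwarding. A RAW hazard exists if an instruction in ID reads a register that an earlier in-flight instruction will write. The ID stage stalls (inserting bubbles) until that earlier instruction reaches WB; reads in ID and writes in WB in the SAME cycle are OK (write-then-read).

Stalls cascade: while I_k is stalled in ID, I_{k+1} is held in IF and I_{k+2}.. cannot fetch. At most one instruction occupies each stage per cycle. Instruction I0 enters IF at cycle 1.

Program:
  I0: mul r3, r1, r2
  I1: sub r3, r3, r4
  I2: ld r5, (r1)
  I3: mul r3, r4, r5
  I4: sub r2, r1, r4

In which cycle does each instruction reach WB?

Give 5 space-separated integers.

Answer: 5 8 9 12 13

Derivation:
I0 mul r3 <- r1,r2: IF@1 ID@2 stall=0 (-) EX@3 MEM@4 WB@5
I1 sub r3 <- r3,r4: IF@2 ID@3 stall=2 (RAW on I0.r3 (WB@5)) EX@6 MEM@7 WB@8
I2 ld r5 <- r1: IF@3 ID@6 stall=0 (-) EX@7 MEM@8 WB@9
I3 mul r3 <- r4,r5: IF@6 ID@7 stall=2 (RAW on I2.r5 (WB@9)) EX@10 MEM@11 WB@12
I4 sub r2 <- r1,r4: IF@7 ID@10 stall=0 (-) EX@11 MEM@12 WB@13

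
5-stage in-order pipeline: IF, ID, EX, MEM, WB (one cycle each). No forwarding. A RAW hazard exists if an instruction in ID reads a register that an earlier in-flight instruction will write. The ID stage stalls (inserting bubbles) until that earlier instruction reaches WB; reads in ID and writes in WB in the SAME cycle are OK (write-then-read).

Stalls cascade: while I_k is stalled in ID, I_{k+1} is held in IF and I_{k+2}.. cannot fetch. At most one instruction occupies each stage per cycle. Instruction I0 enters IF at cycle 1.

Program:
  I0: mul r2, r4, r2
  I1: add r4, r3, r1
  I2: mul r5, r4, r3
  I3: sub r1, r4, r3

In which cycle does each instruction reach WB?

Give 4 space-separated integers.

Answer: 5 6 9 10

Derivation:
I0 mul r2 <- r4,r2: IF@1 ID@2 stall=0 (-) EX@3 MEM@4 WB@5
I1 add r4 <- r3,r1: IF@2 ID@3 stall=0 (-) EX@4 MEM@5 WB@6
I2 mul r5 <- r4,r3: IF@3 ID@4 stall=2 (RAW on I1.r4 (WB@6)) EX@7 MEM@8 WB@9
I3 sub r1 <- r4,r3: IF@4 ID@7 stall=0 (-) EX@8 MEM@9 WB@10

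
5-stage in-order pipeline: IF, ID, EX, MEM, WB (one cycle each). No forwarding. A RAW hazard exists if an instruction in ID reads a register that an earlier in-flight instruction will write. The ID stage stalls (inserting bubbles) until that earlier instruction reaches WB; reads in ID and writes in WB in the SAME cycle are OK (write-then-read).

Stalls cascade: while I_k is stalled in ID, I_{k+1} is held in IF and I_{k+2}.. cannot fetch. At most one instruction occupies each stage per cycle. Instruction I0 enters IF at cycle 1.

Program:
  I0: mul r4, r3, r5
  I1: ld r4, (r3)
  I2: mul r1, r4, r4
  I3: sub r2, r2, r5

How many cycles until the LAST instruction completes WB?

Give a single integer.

I0 mul r4 <- r3,r5: IF@1 ID@2 stall=0 (-) EX@3 MEM@4 WB@5
I1 ld r4 <- r3: IF@2 ID@3 stall=0 (-) EX@4 MEM@5 WB@6
I2 mul r1 <- r4,r4: IF@3 ID@4 stall=2 (RAW on I1.r4 (WB@6)) EX@7 MEM@8 WB@9
I3 sub r2 <- r2,r5: IF@4 ID@7 stall=0 (-) EX@8 MEM@9 WB@10

Answer: 10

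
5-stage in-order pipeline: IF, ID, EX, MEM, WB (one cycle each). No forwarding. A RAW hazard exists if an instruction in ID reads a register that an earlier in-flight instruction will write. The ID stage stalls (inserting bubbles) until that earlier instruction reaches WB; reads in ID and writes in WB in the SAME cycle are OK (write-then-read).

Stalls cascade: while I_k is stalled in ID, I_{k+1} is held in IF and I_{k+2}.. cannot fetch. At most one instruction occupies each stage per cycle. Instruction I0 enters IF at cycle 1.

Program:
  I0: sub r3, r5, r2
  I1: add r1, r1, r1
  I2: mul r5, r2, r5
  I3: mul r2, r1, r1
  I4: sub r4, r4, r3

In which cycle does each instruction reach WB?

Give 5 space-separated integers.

Answer: 5 6 7 9 10

Derivation:
I0 sub r3 <- r5,r2: IF@1 ID@2 stall=0 (-) EX@3 MEM@4 WB@5
I1 add r1 <- r1,r1: IF@2 ID@3 stall=0 (-) EX@4 MEM@5 WB@6
I2 mul r5 <- r2,r5: IF@3 ID@4 stall=0 (-) EX@5 MEM@6 WB@7
I3 mul r2 <- r1,r1: IF@4 ID@5 stall=1 (RAW on I1.r1 (WB@6)) EX@7 MEM@8 WB@9
I4 sub r4 <- r4,r3: IF@5 ID@7 stall=0 (-) EX@8 MEM@9 WB@10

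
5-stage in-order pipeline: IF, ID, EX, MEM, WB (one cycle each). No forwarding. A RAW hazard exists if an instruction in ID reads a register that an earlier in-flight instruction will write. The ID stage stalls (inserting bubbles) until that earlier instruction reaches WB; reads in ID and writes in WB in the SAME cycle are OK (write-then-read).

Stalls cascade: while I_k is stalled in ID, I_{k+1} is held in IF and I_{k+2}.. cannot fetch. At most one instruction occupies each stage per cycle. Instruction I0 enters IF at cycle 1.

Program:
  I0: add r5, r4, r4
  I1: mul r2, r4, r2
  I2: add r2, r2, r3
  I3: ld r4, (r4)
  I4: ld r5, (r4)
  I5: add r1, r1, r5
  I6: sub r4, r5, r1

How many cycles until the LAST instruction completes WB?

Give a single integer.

Answer: 19

Derivation:
I0 add r5 <- r4,r4: IF@1 ID@2 stall=0 (-) EX@3 MEM@4 WB@5
I1 mul r2 <- r4,r2: IF@2 ID@3 stall=0 (-) EX@4 MEM@5 WB@6
I2 add r2 <- r2,r3: IF@3 ID@4 stall=2 (RAW on I1.r2 (WB@6)) EX@7 MEM@8 WB@9
I3 ld r4 <- r4: IF@4 ID@7 stall=0 (-) EX@8 MEM@9 WB@10
I4 ld r5 <- r4: IF@7 ID@8 stall=2 (RAW on I3.r4 (WB@10)) EX@11 MEM@12 WB@13
I5 add r1 <- r1,r5: IF@8 ID@11 stall=2 (RAW on I4.r5 (WB@13)) EX@14 MEM@15 WB@16
I6 sub r4 <- r5,r1: IF@11 ID@14 stall=2 (RAW on I5.r1 (WB@16)) EX@17 MEM@18 WB@19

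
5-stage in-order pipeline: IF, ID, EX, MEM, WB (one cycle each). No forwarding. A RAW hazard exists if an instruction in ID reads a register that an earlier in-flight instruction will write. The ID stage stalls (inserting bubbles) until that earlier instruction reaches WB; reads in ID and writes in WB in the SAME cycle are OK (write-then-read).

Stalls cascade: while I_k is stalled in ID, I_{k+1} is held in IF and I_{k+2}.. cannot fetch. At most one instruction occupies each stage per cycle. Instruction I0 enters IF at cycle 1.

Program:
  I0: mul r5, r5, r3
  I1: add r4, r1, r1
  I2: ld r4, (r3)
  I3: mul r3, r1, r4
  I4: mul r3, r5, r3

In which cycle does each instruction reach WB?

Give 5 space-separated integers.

I0 mul r5 <- r5,r3: IF@1 ID@2 stall=0 (-) EX@3 MEM@4 WB@5
I1 add r4 <- r1,r1: IF@2 ID@3 stall=0 (-) EX@4 MEM@5 WB@6
I2 ld r4 <- r3: IF@3 ID@4 stall=0 (-) EX@5 MEM@6 WB@7
I3 mul r3 <- r1,r4: IF@4 ID@5 stall=2 (RAW on I2.r4 (WB@7)) EX@8 MEM@9 WB@10
I4 mul r3 <- r5,r3: IF@5 ID@8 stall=2 (RAW on I3.r3 (WB@10)) EX@11 MEM@12 WB@13

Answer: 5 6 7 10 13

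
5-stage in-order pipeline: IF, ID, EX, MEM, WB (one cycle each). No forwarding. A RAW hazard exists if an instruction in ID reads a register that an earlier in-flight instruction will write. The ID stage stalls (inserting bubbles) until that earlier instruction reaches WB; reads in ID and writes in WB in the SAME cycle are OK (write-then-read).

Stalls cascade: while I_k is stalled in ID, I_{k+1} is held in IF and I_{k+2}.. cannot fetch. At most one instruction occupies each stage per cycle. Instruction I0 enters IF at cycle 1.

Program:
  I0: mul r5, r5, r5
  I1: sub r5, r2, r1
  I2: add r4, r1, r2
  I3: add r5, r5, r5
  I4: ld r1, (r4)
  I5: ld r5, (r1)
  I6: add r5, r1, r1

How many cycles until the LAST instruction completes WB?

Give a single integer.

Answer: 14

Derivation:
I0 mul r5 <- r5,r5: IF@1 ID@2 stall=0 (-) EX@3 MEM@4 WB@5
I1 sub r5 <- r2,r1: IF@2 ID@3 stall=0 (-) EX@4 MEM@5 WB@6
I2 add r4 <- r1,r2: IF@3 ID@4 stall=0 (-) EX@5 MEM@6 WB@7
I3 add r5 <- r5,r5: IF@4 ID@5 stall=1 (RAW on I1.r5 (WB@6)) EX@7 MEM@8 WB@9
I4 ld r1 <- r4: IF@5 ID@7 stall=0 (-) EX@8 MEM@9 WB@10
I5 ld r5 <- r1: IF@7 ID@8 stall=2 (RAW on I4.r1 (WB@10)) EX@11 MEM@12 WB@13
I6 add r5 <- r1,r1: IF@8 ID@11 stall=0 (-) EX@12 MEM@13 WB@14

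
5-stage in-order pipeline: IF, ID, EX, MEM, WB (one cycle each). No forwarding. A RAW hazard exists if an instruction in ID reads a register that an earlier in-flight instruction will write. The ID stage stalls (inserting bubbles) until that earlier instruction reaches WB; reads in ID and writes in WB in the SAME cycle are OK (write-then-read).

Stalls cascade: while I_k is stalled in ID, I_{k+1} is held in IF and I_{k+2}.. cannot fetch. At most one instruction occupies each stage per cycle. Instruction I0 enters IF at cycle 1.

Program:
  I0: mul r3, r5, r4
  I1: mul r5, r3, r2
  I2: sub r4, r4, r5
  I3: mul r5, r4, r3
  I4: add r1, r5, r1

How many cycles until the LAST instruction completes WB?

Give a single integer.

I0 mul r3 <- r5,r4: IF@1 ID@2 stall=0 (-) EX@3 MEM@4 WB@5
I1 mul r5 <- r3,r2: IF@2 ID@3 stall=2 (RAW on I0.r3 (WB@5)) EX@6 MEM@7 WB@8
I2 sub r4 <- r4,r5: IF@3 ID@6 stall=2 (RAW on I1.r5 (WB@8)) EX@9 MEM@10 WB@11
I3 mul r5 <- r4,r3: IF@6 ID@9 stall=2 (RAW on I2.r4 (WB@11)) EX@12 MEM@13 WB@14
I4 add r1 <- r5,r1: IF@9 ID@12 stall=2 (RAW on I3.r5 (WB@14)) EX@15 MEM@16 WB@17

Answer: 17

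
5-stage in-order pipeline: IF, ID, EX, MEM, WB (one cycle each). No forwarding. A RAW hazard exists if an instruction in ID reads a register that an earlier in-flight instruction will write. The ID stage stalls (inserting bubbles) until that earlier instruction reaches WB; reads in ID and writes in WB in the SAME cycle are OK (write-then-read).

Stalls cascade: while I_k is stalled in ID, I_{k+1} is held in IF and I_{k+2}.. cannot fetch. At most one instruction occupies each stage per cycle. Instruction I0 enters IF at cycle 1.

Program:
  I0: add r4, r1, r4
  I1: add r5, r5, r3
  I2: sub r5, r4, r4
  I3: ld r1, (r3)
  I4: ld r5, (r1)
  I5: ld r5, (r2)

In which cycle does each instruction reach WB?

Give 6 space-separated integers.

I0 add r4 <- r1,r4: IF@1 ID@2 stall=0 (-) EX@3 MEM@4 WB@5
I1 add r5 <- r5,r3: IF@2 ID@3 stall=0 (-) EX@4 MEM@5 WB@6
I2 sub r5 <- r4,r4: IF@3 ID@4 stall=1 (RAW on I0.r4 (WB@5)) EX@6 MEM@7 WB@8
I3 ld r1 <- r3: IF@4 ID@6 stall=0 (-) EX@7 MEM@8 WB@9
I4 ld r5 <- r1: IF@6 ID@7 stall=2 (RAW on I3.r1 (WB@9)) EX@10 MEM@11 WB@12
I5 ld r5 <- r2: IF@7 ID@10 stall=0 (-) EX@11 MEM@12 WB@13

Answer: 5 6 8 9 12 13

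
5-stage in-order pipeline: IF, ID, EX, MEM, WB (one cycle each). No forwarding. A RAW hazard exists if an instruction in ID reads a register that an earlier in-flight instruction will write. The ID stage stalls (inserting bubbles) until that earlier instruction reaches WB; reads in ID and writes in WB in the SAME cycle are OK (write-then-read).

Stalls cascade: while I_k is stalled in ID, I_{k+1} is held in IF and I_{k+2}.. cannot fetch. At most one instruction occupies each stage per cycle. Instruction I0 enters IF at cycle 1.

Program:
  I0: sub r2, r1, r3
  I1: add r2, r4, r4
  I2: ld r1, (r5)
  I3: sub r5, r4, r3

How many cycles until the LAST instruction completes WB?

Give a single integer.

I0 sub r2 <- r1,r3: IF@1 ID@2 stall=0 (-) EX@3 MEM@4 WB@5
I1 add r2 <- r4,r4: IF@2 ID@3 stall=0 (-) EX@4 MEM@5 WB@6
I2 ld r1 <- r5: IF@3 ID@4 stall=0 (-) EX@5 MEM@6 WB@7
I3 sub r5 <- r4,r3: IF@4 ID@5 stall=0 (-) EX@6 MEM@7 WB@8

Answer: 8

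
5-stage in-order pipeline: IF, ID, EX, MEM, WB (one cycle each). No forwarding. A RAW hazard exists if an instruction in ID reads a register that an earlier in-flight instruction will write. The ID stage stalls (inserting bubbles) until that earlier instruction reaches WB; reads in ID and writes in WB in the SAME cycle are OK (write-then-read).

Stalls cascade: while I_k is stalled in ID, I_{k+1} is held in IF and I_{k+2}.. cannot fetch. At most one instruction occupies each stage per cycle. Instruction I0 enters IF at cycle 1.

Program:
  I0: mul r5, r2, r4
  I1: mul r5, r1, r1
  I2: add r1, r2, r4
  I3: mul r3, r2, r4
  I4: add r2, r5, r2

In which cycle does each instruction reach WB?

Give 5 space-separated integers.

I0 mul r5 <- r2,r4: IF@1 ID@2 stall=0 (-) EX@3 MEM@4 WB@5
I1 mul r5 <- r1,r1: IF@2 ID@3 stall=0 (-) EX@4 MEM@5 WB@6
I2 add r1 <- r2,r4: IF@3 ID@4 stall=0 (-) EX@5 MEM@6 WB@7
I3 mul r3 <- r2,r4: IF@4 ID@5 stall=0 (-) EX@6 MEM@7 WB@8
I4 add r2 <- r5,r2: IF@5 ID@6 stall=0 (-) EX@7 MEM@8 WB@9

Answer: 5 6 7 8 9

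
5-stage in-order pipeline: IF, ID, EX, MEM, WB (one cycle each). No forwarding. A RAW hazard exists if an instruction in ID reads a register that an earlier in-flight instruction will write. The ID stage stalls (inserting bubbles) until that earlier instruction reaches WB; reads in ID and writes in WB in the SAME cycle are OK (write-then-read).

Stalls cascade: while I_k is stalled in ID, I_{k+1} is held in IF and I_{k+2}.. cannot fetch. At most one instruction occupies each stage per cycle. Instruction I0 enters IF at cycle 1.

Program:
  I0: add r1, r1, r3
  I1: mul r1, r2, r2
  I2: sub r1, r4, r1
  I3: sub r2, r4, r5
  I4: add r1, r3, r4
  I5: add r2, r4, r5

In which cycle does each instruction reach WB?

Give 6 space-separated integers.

Answer: 5 6 9 10 11 12

Derivation:
I0 add r1 <- r1,r3: IF@1 ID@2 stall=0 (-) EX@3 MEM@4 WB@5
I1 mul r1 <- r2,r2: IF@2 ID@3 stall=0 (-) EX@4 MEM@5 WB@6
I2 sub r1 <- r4,r1: IF@3 ID@4 stall=2 (RAW on I1.r1 (WB@6)) EX@7 MEM@8 WB@9
I3 sub r2 <- r4,r5: IF@4 ID@7 stall=0 (-) EX@8 MEM@9 WB@10
I4 add r1 <- r3,r4: IF@7 ID@8 stall=0 (-) EX@9 MEM@10 WB@11
I5 add r2 <- r4,r5: IF@8 ID@9 stall=0 (-) EX@10 MEM@11 WB@12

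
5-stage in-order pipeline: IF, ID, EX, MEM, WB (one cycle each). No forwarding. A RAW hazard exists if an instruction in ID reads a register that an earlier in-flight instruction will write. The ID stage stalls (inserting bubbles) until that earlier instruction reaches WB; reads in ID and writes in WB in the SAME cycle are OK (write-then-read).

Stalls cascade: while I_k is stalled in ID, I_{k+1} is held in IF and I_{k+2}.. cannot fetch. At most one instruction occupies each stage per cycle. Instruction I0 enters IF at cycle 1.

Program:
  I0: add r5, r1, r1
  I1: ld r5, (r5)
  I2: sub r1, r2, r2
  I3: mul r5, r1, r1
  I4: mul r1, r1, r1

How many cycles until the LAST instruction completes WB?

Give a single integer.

Answer: 13

Derivation:
I0 add r5 <- r1,r1: IF@1 ID@2 stall=0 (-) EX@3 MEM@4 WB@5
I1 ld r5 <- r5: IF@2 ID@3 stall=2 (RAW on I0.r5 (WB@5)) EX@6 MEM@7 WB@8
I2 sub r1 <- r2,r2: IF@3 ID@6 stall=0 (-) EX@7 MEM@8 WB@9
I3 mul r5 <- r1,r1: IF@6 ID@7 stall=2 (RAW on I2.r1 (WB@9)) EX@10 MEM@11 WB@12
I4 mul r1 <- r1,r1: IF@7 ID@10 stall=0 (-) EX@11 MEM@12 WB@13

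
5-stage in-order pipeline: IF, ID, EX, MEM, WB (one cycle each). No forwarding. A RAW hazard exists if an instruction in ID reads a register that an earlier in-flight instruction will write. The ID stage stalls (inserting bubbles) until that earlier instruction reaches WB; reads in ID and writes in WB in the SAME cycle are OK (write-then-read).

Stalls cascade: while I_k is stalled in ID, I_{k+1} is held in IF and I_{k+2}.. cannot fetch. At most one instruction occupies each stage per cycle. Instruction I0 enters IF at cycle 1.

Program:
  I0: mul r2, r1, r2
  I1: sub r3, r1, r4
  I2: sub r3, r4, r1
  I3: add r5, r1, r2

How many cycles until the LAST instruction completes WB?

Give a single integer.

I0 mul r2 <- r1,r2: IF@1 ID@2 stall=0 (-) EX@3 MEM@4 WB@5
I1 sub r3 <- r1,r4: IF@2 ID@3 stall=0 (-) EX@4 MEM@5 WB@6
I2 sub r3 <- r4,r1: IF@3 ID@4 stall=0 (-) EX@5 MEM@6 WB@7
I3 add r5 <- r1,r2: IF@4 ID@5 stall=0 (-) EX@6 MEM@7 WB@8

Answer: 8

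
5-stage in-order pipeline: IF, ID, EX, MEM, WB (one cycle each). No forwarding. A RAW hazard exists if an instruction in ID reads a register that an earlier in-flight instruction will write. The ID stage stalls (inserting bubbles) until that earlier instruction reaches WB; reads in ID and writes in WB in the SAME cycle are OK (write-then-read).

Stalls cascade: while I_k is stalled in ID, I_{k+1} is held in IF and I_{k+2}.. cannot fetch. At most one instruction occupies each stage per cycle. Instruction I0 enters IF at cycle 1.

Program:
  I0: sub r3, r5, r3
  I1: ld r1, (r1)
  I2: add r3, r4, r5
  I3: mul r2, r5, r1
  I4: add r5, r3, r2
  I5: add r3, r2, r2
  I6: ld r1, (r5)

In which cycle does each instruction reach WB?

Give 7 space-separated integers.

I0 sub r3 <- r5,r3: IF@1 ID@2 stall=0 (-) EX@3 MEM@4 WB@5
I1 ld r1 <- r1: IF@2 ID@3 stall=0 (-) EX@4 MEM@5 WB@6
I2 add r3 <- r4,r5: IF@3 ID@4 stall=0 (-) EX@5 MEM@6 WB@7
I3 mul r2 <- r5,r1: IF@4 ID@5 stall=1 (RAW on I1.r1 (WB@6)) EX@7 MEM@8 WB@9
I4 add r5 <- r3,r2: IF@5 ID@7 stall=2 (RAW on I3.r2 (WB@9)) EX@10 MEM@11 WB@12
I5 add r3 <- r2,r2: IF@7 ID@10 stall=0 (-) EX@11 MEM@12 WB@13
I6 ld r1 <- r5: IF@10 ID@11 stall=1 (RAW on I4.r5 (WB@12)) EX@13 MEM@14 WB@15

Answer: 5 6 7 9 12 13 15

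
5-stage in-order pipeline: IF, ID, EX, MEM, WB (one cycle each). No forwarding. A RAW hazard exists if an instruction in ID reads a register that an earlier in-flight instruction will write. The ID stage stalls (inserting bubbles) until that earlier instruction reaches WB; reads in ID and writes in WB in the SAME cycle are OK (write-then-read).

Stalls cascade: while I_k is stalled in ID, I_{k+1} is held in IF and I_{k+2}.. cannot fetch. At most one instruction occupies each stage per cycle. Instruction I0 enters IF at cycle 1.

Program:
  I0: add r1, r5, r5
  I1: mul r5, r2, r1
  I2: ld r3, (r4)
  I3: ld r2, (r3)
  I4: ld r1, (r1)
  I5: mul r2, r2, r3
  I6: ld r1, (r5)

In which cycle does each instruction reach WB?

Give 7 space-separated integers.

I0 add r1 <- r5,r5: IF@1 ID@2 stall=0 (-) EX@3 MEM@4 WB@5
I1 mul r5 <- r2,r1: IF@2 ID@3 stall=2 (RAW on I0.r1 (WB@5)) EX@6 MEM@7 WB@8
I2 ld r3 <- r4: IF@3 ID@6 stall=0 (-) EX@7 MEM@8 WB@9
I3 ld r2 <- r3: IF@6 ID@7 stall=2 (RAW on I2.r3 (WB@9)) EX@10 MEM@11 WB@12
I4 ld r1 <- r1: IF@7 ID@10 stall=0 (-) EX@11 MEM@12 WB@13
I5 mul r2 <- r2,r3: IF@10 ID@11 stall=1 (RAW on I3.r2 (WB@12)) EX@13 MEM@14 WB@15
I6 ld r1 <- r5: IF@11 ID@13 stall=0 (-) EX@14 MEM@15 WB@16

Answer: 5 8 9 12 13 15 16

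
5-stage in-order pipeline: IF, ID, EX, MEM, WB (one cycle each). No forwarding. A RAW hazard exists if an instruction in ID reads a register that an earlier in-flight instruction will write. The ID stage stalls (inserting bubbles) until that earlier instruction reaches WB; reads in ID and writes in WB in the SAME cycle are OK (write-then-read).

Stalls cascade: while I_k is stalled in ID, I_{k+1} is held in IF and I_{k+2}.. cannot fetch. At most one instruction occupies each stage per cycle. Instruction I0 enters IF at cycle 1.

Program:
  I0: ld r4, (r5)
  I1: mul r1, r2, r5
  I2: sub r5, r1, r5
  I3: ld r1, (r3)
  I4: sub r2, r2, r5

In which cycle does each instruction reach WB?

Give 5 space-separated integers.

I0 ld r4 <- r5: IF@1 ID@2 stall=0 (-) EX@3 MEM@4 WB@5
I1 mul r1 <- r2,r5: IF@2 ID@3 stall=0 (-) EX@4 MEM@5 WB@6
I2 sub r5 <- r1,r5: IF@3 ID@4 stall=2 (RAW on I1.r1 (WB@6)) EX@7 MEM@8 WB@9
I3 ld r1 <- r3: IF@4 ID@7 stall=0 (-) EX@8 MEM@9 WB@10
I4 sub r2 <- r2,r5: IF@7 ID@8 stall=1 (RAW on I2.r5 (WB@9)) EX@10 MEM@11 WB@12

Answer: 5 6 9 10 12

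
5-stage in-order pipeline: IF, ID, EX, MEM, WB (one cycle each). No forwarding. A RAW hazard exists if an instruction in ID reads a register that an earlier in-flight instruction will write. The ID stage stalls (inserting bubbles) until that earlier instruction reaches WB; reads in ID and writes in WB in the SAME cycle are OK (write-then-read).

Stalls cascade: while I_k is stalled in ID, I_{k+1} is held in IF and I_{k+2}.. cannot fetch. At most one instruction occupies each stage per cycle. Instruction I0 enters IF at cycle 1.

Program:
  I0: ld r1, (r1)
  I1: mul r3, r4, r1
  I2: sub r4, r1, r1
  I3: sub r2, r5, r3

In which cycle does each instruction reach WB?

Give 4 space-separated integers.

I0 ld r1 <- r1: IF@1 ID@2 stall=0 (-) EX@3 MEM@4 WB@5
I1 mul r3 <- r4,r1: IF@2 ID@3 stall=2 (RAW on I0.r1 (WB@5)) EX@6 MEM@7 WB@8
I2 sub r4 <- r1,r1: IF@3 ID@6 stall=0 (-) EX@7 MEM@8 WB@9
I3 sub r2 <- r5,r3: IF@6 ID@7 stall=1 (RAW on I1.r3 (WB@8)) EX@9 MEM@10 WB@11

Answer: 5 8 9 11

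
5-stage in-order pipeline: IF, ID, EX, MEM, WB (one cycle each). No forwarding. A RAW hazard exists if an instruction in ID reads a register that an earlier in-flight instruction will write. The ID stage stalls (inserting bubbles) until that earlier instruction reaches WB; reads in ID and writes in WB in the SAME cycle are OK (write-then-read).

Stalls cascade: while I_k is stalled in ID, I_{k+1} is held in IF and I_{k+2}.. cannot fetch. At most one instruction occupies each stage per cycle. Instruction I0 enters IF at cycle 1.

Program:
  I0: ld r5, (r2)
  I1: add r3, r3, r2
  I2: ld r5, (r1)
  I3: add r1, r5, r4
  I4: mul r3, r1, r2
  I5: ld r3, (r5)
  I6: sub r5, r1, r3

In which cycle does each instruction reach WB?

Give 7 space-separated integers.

Answer: 5 6 7 10 13 14 17

Derivation:
I0 ld r5 <- r2: IF@1 ID@2 stall=0 (-) EX@3 MEM@4 WB@5
I1 add r3 <- r3,r2: IF@2 ID@3 stall=0 (-) EX@4 MEM@5 WB@6
I2 ld r5 <- r1: IF@3 ID@4 stall=0 (-) EX@5 MEM@6 WB@7
I3 add r1 <- r5,r4: IF@4 ID@5 stall=2 (RAW on I2.r5 (WB@7)) EX@8 MEM@9 WB@10
I4 mul r3 <- r1,r2: IF@5 ID@8 stall=2 (RAW on I3.r1 (WB@10)) EX@11 MEM@12 WB@13
I5 ld r3 <- r5: IF@8 ID@11 stall=0 (-) EX@12 MEM@13 WB@14
I6 sub r5 <- r1,r3: IF@11 ID@12 stall=2 (RAW on I5.r3 (WB@14)) EX@15 MEM@16 WB@17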